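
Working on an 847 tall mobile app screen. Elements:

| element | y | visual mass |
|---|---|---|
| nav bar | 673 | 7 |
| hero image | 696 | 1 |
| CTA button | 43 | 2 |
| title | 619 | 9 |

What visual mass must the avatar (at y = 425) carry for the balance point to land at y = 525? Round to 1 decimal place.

Known weights sum to 7 + 1 + 2 + 9 = 19; their moment is 7·673 + 1·696 + 2·43 + 9·619 = 11064.
Set Σw·y/Σw = 525: (11064 + 425w) = 525·(19 + w).
Solving: w = (525·19 − 11064) / (425 − 525) = -1089 / -100 ≈ 10.89.

w ≈ 10.9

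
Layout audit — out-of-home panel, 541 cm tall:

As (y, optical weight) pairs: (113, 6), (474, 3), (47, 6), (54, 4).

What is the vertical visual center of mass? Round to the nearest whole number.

Total weight = 6 + 3 + 6 + 4 = 19.
y-moment: 6·113 + 3·474 + 6·47 + 4·54 = 2598; centroid 2598/19 ≈ 136.74.

y ≈ 137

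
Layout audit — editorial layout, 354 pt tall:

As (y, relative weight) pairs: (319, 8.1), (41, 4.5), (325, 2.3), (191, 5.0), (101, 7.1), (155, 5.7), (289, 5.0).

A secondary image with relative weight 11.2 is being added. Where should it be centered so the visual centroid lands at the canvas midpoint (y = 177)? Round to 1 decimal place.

New total weight: (8.1 + 4.5 + 2.3 + 5.0 + 7.1 + 5.7 + 5.0) + 11.2 = 48.9.
Along y: (7516.5 + 11.2·y) / 48.9 = 177 (existing moment 8.1·319 + 4.5·41 + 2.3·325 + 5.0·191 + 7.1·101 + 5.7·155 + 5.0·289 = 7516.5) ⇒ y = (8655.3 − 7516.5) / 11.2 ≈ 101.68.

y ≈ 101.7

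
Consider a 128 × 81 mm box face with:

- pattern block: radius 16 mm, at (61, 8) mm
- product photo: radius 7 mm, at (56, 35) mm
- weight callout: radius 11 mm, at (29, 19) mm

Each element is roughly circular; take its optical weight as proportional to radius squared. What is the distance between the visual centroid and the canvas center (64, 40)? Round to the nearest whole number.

Weights ∝ r²: pattern block 16² = 256, product photo 7² = 49, weight callout 11² = 121; Σw = 426.
Σw·x = 256·61 + 49·56 + 121·29 = 21869, so x̄ = 21869/426 ≈ 51.34.
Σw·y = 256·8 + 49·35 + 121·19 = 6062, so ȳ = 6062/426 ≈ 14.23.
Offset from (64, 40): Δx ≈ -12.66, Δy ≈ -25.77; distance = √(Δx² + Δy²) ≈ 28.71.

≈ 29 mm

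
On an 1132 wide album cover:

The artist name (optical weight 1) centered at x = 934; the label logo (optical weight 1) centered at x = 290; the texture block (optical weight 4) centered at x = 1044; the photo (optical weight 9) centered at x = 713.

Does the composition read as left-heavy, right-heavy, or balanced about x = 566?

right-heavy

Total weight = 1 + 1 + 4 + 9 = 15.
Σw·x = 1·934 + 1·290 + 4·1044 + 9·713 = 11817, so x̄ = 11817/15 ≈ 787.80.
787.8 lies right of the midline 566, so the layout is right-heavy.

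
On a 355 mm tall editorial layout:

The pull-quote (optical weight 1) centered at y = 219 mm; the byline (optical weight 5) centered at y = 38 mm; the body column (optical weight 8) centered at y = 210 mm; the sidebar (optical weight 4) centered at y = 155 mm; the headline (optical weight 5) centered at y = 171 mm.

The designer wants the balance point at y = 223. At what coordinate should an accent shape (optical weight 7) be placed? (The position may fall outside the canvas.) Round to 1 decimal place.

y ≈ 446.6

With the accent shape, Σw becomes 1 + 5 + 8 + 4 + 5 + 7 = 30.
y: target moment 30×223 = 6690; current 1·219 + 5·38 + 8·210 + 4·155 + 5·171 = 3564; the accent shape supplies 3126, so y = 3126/7 ≈ 446.57.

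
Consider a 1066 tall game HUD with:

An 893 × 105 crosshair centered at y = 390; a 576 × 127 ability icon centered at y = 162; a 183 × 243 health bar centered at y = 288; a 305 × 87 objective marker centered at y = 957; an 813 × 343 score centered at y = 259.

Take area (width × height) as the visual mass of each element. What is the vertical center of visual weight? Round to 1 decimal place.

y ≈ 307.4

Areas: crosshair 893·105 = 93765, ability icon 576·127 = 73152, health bar 183·243 = 44469, objective marker 305·87 = 26535, score 813·343 = 278859. Total weight = 516780.
y-moment: 93765·390 + 73152·162 + 44469·288 + 26535·957 + 278859·259 = 158844522; centroid 158844522/516780 ≈ 307.37.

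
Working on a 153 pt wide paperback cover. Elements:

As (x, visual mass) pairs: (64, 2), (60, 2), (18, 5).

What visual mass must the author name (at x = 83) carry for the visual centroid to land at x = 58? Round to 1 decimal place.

Existing Σw = 9 (2 + 2 + 5); existing moment 2·64 + 2·60 + 5·18 = 338.
For the centroid to hit 58: (338 + w·83) / (9 + w) = 58.
Rearranging, w·(83 − 58) = 58·9 − 338 = 184, so w ≈ 184/25 = 7.36.

w ≈ 7.4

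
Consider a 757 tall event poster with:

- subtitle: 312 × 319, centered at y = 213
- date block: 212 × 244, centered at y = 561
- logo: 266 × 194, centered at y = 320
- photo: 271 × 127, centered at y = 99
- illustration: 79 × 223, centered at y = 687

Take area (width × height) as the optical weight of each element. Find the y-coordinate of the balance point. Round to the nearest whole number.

y ≈ 323

Areas → weights: subtitle 312·319 = 99528, date block 212·244 = 51728, logo 266·194 = 51604, photo 271·127 = 34417, illustration 79·223 = 17617; Σw = 254894.
y: (99528·213 + 51728·561 + 51604·320 + 34417·99 + 17617·687) / 254894 = 82242314 / 254894 ≈ 322.65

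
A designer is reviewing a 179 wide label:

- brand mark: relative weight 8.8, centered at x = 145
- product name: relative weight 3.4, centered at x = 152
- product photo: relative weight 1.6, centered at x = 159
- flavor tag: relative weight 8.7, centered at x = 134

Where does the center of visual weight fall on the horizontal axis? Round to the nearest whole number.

x ≈ 143

Σw = 8.8 + 3.4 + 1.6 + 8.7 = 22.5.
x: (8.8·145 + 3.4·152 + 1.6·159 + 8.7·134) / 22.5 = 3213.0 / 22.5 ≈ 142.80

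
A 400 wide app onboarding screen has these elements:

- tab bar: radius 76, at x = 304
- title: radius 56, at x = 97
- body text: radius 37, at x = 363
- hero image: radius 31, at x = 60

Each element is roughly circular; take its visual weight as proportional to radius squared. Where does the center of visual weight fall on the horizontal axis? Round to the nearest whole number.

r² weights: tab bar 76² = 5776, title 56² = 3136, body text 37² = 1369, hero image 31² = 961. Total = 11242.
Σw·x = 5776·304 + 3136·97 + 1369·363 + 961·60 = 2614703, so x̄ = 2614703/11242 ≈ 232.58.

x ≈ 233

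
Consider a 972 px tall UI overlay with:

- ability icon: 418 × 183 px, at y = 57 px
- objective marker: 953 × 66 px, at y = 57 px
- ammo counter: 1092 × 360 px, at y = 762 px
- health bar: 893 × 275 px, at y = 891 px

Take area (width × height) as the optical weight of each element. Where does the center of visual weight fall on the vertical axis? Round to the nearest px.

y ≈ 676

Areas: ability icon 418·183 = 76494, objective marker 953·66 = 62898, ammo counter 1092·360 = 393120, health bar 893·275 = 245575. Total weight = 778087.
y-moment: 76494·57 + 62898·57 + 393120·762 + 245575·891 = 526310109; centroid 526310109/778087 ≈ 676.42.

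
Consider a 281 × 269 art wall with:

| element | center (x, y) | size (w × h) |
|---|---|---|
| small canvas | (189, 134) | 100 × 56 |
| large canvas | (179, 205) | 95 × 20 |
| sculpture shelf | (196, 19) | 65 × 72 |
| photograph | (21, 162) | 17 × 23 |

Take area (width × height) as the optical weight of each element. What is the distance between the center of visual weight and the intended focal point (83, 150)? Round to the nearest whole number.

≈ 112

Areas → weights: small canvas 100·56 = 5600, large canvas 95·20 = 1900, sculpture shelf 65·72 = 4680, photograph 17·23 = 391; Σw = 12571.
x: (5600·189 + 1900·179 + 4680·196 + 391·21) / 12571 = 2323991 / 12571 ≈ 184.87
y: (5600·134 + 1900·205 + 4680·19 + 391·162) / 12571 = 1292162 / 12571 ≈ 102.79
Relative to (83, 150): Δ = (101.87, -47.21); |Δ| = √(101.87² + -47.21²) ≈ 112.28.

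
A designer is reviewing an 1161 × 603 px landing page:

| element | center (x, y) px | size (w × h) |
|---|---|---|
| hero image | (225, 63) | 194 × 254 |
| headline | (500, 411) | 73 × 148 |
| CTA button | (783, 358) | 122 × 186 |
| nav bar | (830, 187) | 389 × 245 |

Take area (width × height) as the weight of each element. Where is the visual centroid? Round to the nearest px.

(637, 188)

Areas: hero image 194·254 = 49276, headline 73·148 = 10804, CTA button 122·186 = 22692, nav bar 389·245 = 95305. Total weight = 178077.
x-moment: 49276·225 + 10804·500 + 22692·783 + 95305·830 = 113360086; centroid 113360086/178077 ≈ 636.58.
y-moment: 49276·63 + 10804·411 + 22692·358 + 95305·187 = 33490603; centroid 33490603/178077 ≈ 188.07.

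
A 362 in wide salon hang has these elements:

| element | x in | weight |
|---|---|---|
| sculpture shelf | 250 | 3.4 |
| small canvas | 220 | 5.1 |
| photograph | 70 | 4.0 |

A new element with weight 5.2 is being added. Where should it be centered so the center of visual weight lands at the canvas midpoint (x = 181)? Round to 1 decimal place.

With the new element, Σw becomes 3.4 + 5.1 + 4.0 + 5.2 = 17.7.
x: need Σw·x = 17.7·181 = 3203.7. Existing = 3.4·250 + 5.1·220 + 4.0·70 = 2252.0. Remainder 951.7 / 5.2 ≈ 183.02.

x ≈ 183.0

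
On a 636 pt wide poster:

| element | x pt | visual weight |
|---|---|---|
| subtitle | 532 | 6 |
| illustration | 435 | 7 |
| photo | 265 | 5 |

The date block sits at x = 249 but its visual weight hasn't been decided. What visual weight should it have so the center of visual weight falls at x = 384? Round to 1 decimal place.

w ≈ 4.8

Existing Σw = 18 (6 + 7 + 5); existing moment 6·532 + 7·435 + 5·265 = 7562.
Balance at x = 384 requires (7562 + w·249) / (18 + w) = 384.
So w = (384·18 − 7562)/(249 − 384) = -650/-135 ≈ 4.81.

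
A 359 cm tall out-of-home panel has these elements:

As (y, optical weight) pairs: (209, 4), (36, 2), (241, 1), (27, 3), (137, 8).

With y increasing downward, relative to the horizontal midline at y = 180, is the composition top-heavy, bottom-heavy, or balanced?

top-heavy

Total weight = 4 + 2 + 1 + 3 + 8 = 18.
Σw·y = 4·209 + 2·36 + 1·241 + 3·27 + 8·137 = 2326, so ȳ = 2326/18 ≈ 129.22.
129.2 lies above (smaller y than) the midline 180, so the layout is top-heavy.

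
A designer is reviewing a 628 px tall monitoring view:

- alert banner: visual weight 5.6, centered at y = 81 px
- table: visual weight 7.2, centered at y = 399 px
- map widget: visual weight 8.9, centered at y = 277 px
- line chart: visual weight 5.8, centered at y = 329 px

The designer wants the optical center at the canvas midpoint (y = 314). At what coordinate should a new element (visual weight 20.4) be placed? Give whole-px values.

y ≈ 360

After adding the new element, total weight = 5.6 + 7.2 + 8.9 + 5.8 + 20.4 = 47.9.
Along y: (7699.9 + 20.4·y) / 47.9 = 314 (existing moment 5.6·81 + 7.2·399 + 8.9·277 + 5.8·329 = 7699.9) ⇒ y = (15040.6 − 7699.9) / 20.4 ≈ 359.84.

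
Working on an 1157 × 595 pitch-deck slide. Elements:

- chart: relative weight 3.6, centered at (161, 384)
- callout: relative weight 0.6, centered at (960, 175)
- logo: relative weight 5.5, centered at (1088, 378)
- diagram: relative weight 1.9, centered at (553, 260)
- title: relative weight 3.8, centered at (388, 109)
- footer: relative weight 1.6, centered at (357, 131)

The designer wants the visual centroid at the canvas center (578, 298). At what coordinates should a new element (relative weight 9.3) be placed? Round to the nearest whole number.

New total weight: (3.6 + 0.6 + 5.5 + 1.9 + 3.8 + 1.6) + 9.3 = 26.3.
x: need Σw·x = 26.3·578 = 15201.4. Existing = 3.6·161 + 0.6·960 + 5.5·1088 + 1.9·553 + 3.8·388 + 1.6·357 = 10235.9. Remainder 4965.5 / 9.3 ≈ 533.92.
y: need Σw·y = 26.3·298 = 7837.4. Existing = 3.6·384 + 0.6·175 + 5.5·378 + 1.9·260 + 3.8·109 + 1.6·131 = 4684.2. Remainder 3153.2 / 9.3 ≈ 339.05.

(534, 339)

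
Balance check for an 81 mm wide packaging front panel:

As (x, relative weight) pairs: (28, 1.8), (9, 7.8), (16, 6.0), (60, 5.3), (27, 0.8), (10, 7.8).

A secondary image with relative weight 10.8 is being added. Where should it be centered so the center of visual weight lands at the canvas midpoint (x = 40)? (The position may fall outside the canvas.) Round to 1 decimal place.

x ≈ 90.5

After adding the secondary image, total weight = 1.8 + 7.8 + 6.0 + 5.3 + 0.8 + 7.8 + 10.8 = 40.3.
Along x: (634.2 + 10.8·x) / 40.3 = 40 (existing moment 1.8·28 + 7.8·9 + 6.0·16 + 5.3·60 + 0.8·27 + 7.8·10 = 634.2) ⇒ x = (1612.0 − 634.2) / 10.8 ≈ 90.54.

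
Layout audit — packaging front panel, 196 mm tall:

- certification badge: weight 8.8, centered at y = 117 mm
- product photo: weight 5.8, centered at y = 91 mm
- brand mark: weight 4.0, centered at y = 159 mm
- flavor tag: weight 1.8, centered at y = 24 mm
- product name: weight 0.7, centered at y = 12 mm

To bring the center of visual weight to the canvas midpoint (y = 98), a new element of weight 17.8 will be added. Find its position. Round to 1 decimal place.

New total weight: (8.8 + 5.8 + 4.0 + 1.8 + 0.7) + 17.8 = 38.9.
y: need Σw·y = 38.9·98 = 3812.2. Existing = 8.8·117 + 5.8·91 + 4.0·159 + 1.8·24 + 0.7·12 = 2245.0. Remainder 1567.2 / 17.8 ≈ 88.04.

y ≈ 88.0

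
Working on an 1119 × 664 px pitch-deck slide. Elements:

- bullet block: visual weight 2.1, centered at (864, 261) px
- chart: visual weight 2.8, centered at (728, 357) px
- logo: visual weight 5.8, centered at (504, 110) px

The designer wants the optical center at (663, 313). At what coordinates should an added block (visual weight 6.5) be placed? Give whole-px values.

(712, 492)

With the added block, Σw becomes 2.1 + 2.8 + 5.8 + 6.5 = 17.2.
x: target moment 17.2×663 = 11403.6; current 2.1·864 + 2.8·728 + 5.8·504 = 6776.0; the added block supplies 4627.6, so x = 4627.6/6.5 ≈ 711.94.
y: target moment 17.2×313 = 5383.6; current 2.1·261 + 2.8·357 + 5.8·110 = 2185.7; the added block supplies 3197.9, so y = 3197.9/6.5 ≈ 491.98.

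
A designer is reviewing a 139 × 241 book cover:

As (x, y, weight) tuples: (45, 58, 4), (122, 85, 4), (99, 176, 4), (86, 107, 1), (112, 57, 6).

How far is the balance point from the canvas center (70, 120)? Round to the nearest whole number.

Weights sum to 4 + 4 + 4 + 1 + 6 = 19.
x: (4·45 + 4·122 + 4·99 + 1·86 + 6·112) / 19 = 1822 / 19 ≈ 95.89
y: (4·58 + 4·85 + 4·176 + 1·107 + 6·57) / 19 = 1725 / 19 ≈ 90.79
Offset from (70, 120): Δx ≈ 25.89, Δy ≈ -29.21; distance = √(Δx² + Δy²) ≈ 39.04.

≈ 39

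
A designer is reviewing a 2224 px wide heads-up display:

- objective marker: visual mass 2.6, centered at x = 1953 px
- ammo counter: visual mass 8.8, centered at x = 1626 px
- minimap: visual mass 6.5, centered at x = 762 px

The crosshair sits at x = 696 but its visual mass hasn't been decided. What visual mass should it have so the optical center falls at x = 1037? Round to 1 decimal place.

w ≈ 16.9

Fixed elements: Σw = 2.6 + 8.8 + 6.5 = 17.9, Σw·x = 2.6·1953 + 8.8·1626 + 6.5·762 = 24339.6.
Set Σw·x/Σw = 1037: (24339.6 + 696w) = 1037·(17.9 + w).
Solving: w = (1037·17.9 − 24339.6) / (696 − 1037) = -5777.3 / -341 ≈ 16.94.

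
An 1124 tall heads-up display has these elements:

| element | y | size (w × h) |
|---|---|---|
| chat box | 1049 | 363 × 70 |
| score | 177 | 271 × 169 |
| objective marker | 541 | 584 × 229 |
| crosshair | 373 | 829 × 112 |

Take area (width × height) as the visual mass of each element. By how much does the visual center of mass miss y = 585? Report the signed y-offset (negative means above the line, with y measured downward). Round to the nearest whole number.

≈ -109

Areas: chat box 363·70 = 25410, score 271·169 = 45799, objective marker 584·229 = 133736, crosshair 829·112 = 92848. Total weight = 297793.
y: (25410·1049 + 45799·177 + 133736·541 + 92848·373) / 297793 = 141744993 / 297793 ≈ 475.98
Offset from y = 585: 475.98 − 585 ≈ -109.02.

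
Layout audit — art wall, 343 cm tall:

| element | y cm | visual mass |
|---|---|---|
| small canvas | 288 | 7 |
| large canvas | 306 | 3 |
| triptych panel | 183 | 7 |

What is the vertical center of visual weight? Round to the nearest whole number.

Total weight = 7 + 3 + 7 = 17.
Σw·y = 7·288 + 3·306 + 7·183 = 4215, so ȳ = 4215/17 ≈ 247.94.

y ≈ 248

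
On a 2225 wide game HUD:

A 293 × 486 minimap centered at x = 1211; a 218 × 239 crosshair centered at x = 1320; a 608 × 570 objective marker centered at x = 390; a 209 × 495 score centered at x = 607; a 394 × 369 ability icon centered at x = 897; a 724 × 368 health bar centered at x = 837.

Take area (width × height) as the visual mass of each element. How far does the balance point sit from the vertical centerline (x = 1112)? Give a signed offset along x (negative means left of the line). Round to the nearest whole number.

Areas → weights: minimap 293·486 = 142398, crosshair 218·239 = 52102, objective marker 608·570 = 346560, score 209·495 = 103455, ability icon 394·369 = 145386, health bar 724·368 = 266432; Σw = 1056333.
Σw·x = 792589029; x̄ = 792589029/1056333 ≈ 750.32.
Against x = 1112, that's 750.32 − 1112 = -361.68.

≈ -362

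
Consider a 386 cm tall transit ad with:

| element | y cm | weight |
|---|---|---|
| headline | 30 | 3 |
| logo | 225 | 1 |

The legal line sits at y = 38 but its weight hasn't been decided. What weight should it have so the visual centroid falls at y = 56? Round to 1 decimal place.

Existing Σw = 4 (3 + 1); existing moment 3·30 + 1·225 = 315.
Balance at y = 56 requires (315 + w·38) / (4 + w) = 56.
So w = (56·4 − 315)/(38 − 56) = -91/-18 ≈ 5.06.

w ≈ 5.1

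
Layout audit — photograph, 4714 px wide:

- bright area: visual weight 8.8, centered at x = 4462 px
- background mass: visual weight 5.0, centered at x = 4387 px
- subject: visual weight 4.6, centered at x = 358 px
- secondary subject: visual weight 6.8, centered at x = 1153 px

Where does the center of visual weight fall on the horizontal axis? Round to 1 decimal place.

x ≈ 2805.1

Weights sum to 8.8 + 5.0 + 4.6 + 6.8 = 25.2.
Σw·x = 8.8·4462 + 5.0·4387 + 4.6·358 + 6.8·1153 = 70687.8, so x̄ = 70687.8/25.2 ≈ 2805.07.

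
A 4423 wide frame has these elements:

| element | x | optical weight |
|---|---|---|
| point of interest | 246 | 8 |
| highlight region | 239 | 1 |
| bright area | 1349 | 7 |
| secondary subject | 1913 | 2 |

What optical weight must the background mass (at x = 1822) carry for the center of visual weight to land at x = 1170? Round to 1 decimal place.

w ≈ 8.6

Existing Σw = 18 (8 + 1 + 7 + 2); existing moment 8·246 + 1·239 + 7·1349 + 2·1913 = 15476.
For the centroid to hit 1170: (15476 + w·1822) / (18 + w) = 1170.
So w = (1170·18 − 15476)/(1822 − 1170) = 5584/652 ≈ 8.56.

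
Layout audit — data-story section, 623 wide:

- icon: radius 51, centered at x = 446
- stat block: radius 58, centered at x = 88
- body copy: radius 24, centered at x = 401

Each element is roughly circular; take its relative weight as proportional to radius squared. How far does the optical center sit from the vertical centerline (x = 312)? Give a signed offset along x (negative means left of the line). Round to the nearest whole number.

≈ -54

r² weights: icon 51² = 2601, stat block 58² = 3364, body copy 24² = 576. Total = 6541.
x-moment: 2601·446 + 3364·88 + 576·401 = 1687054; centroid 1687054/6541 ≈ 257.92.
Offset from x = 312: 257.92 − 312 ≈ -54.08.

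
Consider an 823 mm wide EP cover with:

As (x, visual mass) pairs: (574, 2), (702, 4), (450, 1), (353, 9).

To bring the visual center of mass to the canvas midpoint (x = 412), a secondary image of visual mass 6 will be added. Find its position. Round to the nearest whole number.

New total weight: (2 + 4 + 1 + 9) + 6 = 22.
Along x: (7583 + 6·x) / 22 = 412 (existing moment 2·574 + 4·702 + 1·450 + 9·353 = 7583) ⇒ x = (9064 − 7583) / 6 ≈ 246.83.

x ≈ 247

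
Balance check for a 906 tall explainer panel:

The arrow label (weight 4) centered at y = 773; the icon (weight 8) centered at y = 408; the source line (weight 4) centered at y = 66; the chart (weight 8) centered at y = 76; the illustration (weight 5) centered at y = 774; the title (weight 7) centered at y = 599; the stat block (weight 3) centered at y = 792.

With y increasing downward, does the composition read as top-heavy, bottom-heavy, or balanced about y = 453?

Total weight = 4 + 8 + 4 + 8 + 5 + 7 + 3 = 39.
y: (4·773 + 8·408 + 4·66 + 8·76 + 5·774 + 7·599 + 3·792) / 39 = 17667 / 39 ≈ 453.00
That equals the midline 453 — balanced.

balanced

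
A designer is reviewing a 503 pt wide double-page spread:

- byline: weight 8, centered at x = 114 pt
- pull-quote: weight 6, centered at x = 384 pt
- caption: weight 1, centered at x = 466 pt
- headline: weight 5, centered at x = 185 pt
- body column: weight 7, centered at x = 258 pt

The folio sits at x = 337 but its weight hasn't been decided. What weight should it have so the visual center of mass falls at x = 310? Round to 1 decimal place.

Fixed elements: Σw = 8 + 6 + 1 + 5 + 7 = 27, Σw·x = 8·114 + 6·384 + 1·466 + 5·185 + 7·258 = 6413.
Balance at x = 310 requires (6413 + w·337) / (27 + w) = 310.
So w = (310·27 − 6413)/(337 − 310) = 1957/27 ≈ 72.48.

w ≈ 72.5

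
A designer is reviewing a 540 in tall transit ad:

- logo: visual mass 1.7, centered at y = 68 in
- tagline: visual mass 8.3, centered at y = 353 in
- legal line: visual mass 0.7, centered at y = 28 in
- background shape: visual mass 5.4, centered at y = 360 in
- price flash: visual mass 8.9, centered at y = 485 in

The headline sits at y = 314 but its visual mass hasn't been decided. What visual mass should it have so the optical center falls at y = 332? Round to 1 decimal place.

Fixed elements: Σw = 1.7 + 8.3 + 0.7 + 5.4 + 8.9 = 25.0, Σw·y = 1.7·68 + 8.3·353 + 0.7·28 + 5.4·360 + 8.9·485 = 9325.6.
For the centroid to hit 332: (9325.6 + w·314) / (25.0 + w) = 332.
So w = (332·25.0 − 9325.6)/(314 − 332) = -1025.6/-18 ≈ 56.98.

w ≈ 57.0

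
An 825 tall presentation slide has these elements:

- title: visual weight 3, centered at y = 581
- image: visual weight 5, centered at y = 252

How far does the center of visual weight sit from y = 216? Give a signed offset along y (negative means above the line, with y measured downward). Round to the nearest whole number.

≈ 159

Total weight = 3 + 5 = 8.
Σw·y = 3·581 + 5·252 = 3003, so ȳ = 3003/8 ≈ 375.38.
Difference: 375.38 − 216 ≈ 159.38.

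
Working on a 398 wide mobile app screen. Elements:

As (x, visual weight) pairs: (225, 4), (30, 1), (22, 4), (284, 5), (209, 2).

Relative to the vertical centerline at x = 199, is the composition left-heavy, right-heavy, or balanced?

Total weight = 4 + 1 + 4 + 5 + 2 = 16.
x-moment: 4·225 + 1·30 + 4·22 + 5·284 + 2·209 = 2856; centroid 2856/16 ≈ 178.50.
Since 178.5 is left of 199, the composition reads left-heavy.

left-heavy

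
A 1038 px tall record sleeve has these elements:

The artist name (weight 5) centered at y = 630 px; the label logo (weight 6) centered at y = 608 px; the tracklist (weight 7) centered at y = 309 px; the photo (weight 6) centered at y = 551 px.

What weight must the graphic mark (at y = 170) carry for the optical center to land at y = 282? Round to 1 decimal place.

w ≈ 49.1

Fixed elements: Σw = 5 + 6 + 7 + 6 = 24, Σw·y = 5·630 + 6·608 + 7·309 + 6·551 = 12267.
Set Σw·y/Σw = 282: (12267 + 170w) = 282·(24 + w).
Solving: w = (282·24 − 12267) / (170 − 282) = -5499 / -112 ≈ 49.10.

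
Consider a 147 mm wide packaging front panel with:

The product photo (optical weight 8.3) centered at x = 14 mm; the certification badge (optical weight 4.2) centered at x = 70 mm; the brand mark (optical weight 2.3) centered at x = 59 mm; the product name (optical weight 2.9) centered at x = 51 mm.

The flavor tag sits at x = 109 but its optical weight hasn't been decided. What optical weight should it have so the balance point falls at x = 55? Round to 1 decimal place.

w ≈ 5.2

Fixed elements: Σw = 8.3 + 4.2 + 2.3 + 2.9 = 17.7, Σw·x = 8.3·14 + 4.2·70 + 2.3·59 + 2.9·51 = 693.8.
Balance at x = 55 requires (693.8 + w·109) / (17.7 + w) = 55.
Rearranging, w·(109 − 55) = 55·17.7 − 693.8 = 279.7, so w ≈ 279.7/54 = 5.18.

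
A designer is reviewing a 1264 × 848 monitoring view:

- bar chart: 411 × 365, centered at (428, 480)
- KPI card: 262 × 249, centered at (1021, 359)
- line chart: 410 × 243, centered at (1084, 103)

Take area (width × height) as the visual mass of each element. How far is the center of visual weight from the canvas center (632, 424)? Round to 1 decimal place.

Areas: bar chart 411·365 = 150015, KPI card 262·249 = 65238, line chart 410·243 = 99630. Total weight = 314883.
x-moment: 150015·428 + 65238·1021 + 99630·1084 = 238813338; centroid 238813338/314883 ≈ 758.42.
y-moment: 150015·480 + 65238·359 + 99630·103 = 105689532; centroid 105689532/314883 ≈ 335.65.
Relative to (632, 424): Δ = (126.42, -88.35); |Δ| = √(126.42² + -88.35²) ≈ 154.23.

≈ 154.2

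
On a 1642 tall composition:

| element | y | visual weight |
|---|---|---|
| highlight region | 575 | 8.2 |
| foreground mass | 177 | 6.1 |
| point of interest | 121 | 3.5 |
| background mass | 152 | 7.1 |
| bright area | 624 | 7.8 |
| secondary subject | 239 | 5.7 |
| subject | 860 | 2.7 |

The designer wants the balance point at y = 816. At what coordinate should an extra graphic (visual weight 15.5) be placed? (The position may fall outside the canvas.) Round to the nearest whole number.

y ≈ 1957

After adding the extra graphic, total weight = 8.2 + 6.1 + 3.5 + 7.1 + 7.8 + 5.7 + 2.7 + 15.5 = 56.6.
Along y: (15848.9 + 15.5·y) / 56.6 = 816 (existing moment 8.2·575 + 6.1·177 + 3.5·121 + 7.1·152 + 7.8·624 + 5.7·239 + 2.7·860 = 15848.9) ⇒ y = (46185.6 − 15848.9) / 15.5 ≈ 1957.21.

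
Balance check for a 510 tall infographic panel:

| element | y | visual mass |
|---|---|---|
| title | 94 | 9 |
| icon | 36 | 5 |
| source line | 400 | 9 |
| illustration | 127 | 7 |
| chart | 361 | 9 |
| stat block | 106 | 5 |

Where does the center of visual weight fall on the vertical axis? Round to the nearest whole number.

y ≈ 211

Σw = 9 + 5 + 9 + 7 + 9 + 5 = 44.
y: moment 9294 / weight 44 ≈ 211.23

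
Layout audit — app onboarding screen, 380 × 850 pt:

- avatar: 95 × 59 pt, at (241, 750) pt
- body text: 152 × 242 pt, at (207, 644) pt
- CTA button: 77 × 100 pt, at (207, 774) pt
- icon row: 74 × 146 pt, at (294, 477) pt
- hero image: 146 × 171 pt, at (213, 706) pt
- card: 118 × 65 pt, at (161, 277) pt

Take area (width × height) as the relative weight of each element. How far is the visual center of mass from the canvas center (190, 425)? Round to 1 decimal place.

≈ 205.0 pt

Taking area as weight: avatar 95·59 = 5605, body text 152·242 = 36784, CTA button 77·100 = 7700, icon row 74·146 = 10804, hero image 146·171 = 24966, card 118·65 = 7670. Sum 93529.
x: moment 20287997 / weight 93529 ≈ 216.92
y: moment 58756540 / weight 93529 ≈ 628.22
Relative to (190, 425): Δ = (26.92, 203.22); |Δ| = √(26.92² + 203.22²) ≈ 204.99.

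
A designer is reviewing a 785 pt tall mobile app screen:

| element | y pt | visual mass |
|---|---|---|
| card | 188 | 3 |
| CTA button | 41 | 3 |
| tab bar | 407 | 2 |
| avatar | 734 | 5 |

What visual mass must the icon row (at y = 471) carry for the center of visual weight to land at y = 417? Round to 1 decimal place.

w ≈ 4.6

Existing Σw = 13 (3 + 3 + 2 + 5); existing moment 3·188 + 3·41 + 2·407 + 5·734 = 5171.
For the centroid to hit 417: (5171 + w·471) / (13 + w) = 417.
Solving: w = (417·13 − 5171) / (471 − 417) = 250 / 54 ≈ 4.63.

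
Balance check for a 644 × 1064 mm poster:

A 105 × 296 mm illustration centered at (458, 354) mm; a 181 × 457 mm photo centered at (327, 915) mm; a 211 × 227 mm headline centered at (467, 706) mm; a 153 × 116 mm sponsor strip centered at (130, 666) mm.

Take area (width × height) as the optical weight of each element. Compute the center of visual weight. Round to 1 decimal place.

(367.6, 737.4)

Areas → weights: illustration 105·296 = 31080, photo 181·457 = 82717, headline 211·227 = 47897, sponsor strip 153·116 = 17748; Σw = 179442.
x: (31080·458 + 82717·327 + 47897·467 + 17748·130) / 179442 = 65958238 / 179442 ≈ 367.57
y: (31080·354 + 82717·915 + 47897·706 + 17748·666) / 179442 = 132323825 / 179442 ≈ 737.42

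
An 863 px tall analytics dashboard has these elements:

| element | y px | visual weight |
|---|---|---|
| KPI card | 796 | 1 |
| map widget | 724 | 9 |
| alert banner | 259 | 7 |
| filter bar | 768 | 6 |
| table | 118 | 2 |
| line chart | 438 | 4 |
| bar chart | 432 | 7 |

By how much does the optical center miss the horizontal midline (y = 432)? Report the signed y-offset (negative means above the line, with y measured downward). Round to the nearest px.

≈ 89 px

Total weight = 1 + 9 + 7 + 6 + 2 + 4 + 7 = 36.
y: moment 18745 / weight 36 ≈ 520.69
Difference: 520.69 − 432 ≈ 88.69.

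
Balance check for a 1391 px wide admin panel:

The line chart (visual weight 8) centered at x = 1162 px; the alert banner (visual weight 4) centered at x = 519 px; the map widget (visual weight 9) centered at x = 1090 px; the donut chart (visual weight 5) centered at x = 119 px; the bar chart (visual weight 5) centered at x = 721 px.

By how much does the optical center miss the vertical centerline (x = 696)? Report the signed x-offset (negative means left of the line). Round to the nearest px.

Σw = 8 + 4 + 9 + 5 + 5 = 31.
Σw·x = 8·1162 + 4·519 + 9·1090 + 5·119 + 5·721 = 25382, so x̄ = 25382/31 ≈ 818.77.
Against x = 696, that's 818.77 − 696 = 122.77.

≈ 123 px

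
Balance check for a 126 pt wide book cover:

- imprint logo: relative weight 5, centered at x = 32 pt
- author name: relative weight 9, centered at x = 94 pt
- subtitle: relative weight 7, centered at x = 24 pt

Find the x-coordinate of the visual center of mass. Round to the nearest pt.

x ≈ 56

Σw = 5 + 9 + 7 = 21.
Σw·x = 5·32 + 9·94 + 7·24 = 1174, so x̄ = 1174/21 ≈ 55.90.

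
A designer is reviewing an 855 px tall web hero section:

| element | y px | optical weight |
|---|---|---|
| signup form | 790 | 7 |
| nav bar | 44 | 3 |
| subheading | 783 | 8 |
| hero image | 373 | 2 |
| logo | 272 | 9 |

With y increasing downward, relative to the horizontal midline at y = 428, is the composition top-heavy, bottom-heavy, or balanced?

bottom-heavy

Σw = 7 + 3 + 8 + 2 + 9 = 29.
y: (7·790 + 3·44 + 8·783 + 2·373 + 9·272) / 29 = 15120 / 29 ≈ 521.38
521.4 vs midline 428 → bottom-heavy.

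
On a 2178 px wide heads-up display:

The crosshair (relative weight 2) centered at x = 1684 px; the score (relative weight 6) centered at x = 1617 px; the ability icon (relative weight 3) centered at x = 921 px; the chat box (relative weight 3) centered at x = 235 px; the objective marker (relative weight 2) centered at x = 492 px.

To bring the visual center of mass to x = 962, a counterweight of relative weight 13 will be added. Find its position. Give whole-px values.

x ≈ 798

After adding the counterweight, total weight = 2 + 6 + 3 + 3 + 2 + 13 = 29.
Along x: (17522 + 13·x) / 29 = 962 (existing moment 2·1684 + 6·1617 + 3·921 + 3·235 + 2·492 = 17522) ⇒ x = (27898 − 17522) / 13 ≈ 798.15.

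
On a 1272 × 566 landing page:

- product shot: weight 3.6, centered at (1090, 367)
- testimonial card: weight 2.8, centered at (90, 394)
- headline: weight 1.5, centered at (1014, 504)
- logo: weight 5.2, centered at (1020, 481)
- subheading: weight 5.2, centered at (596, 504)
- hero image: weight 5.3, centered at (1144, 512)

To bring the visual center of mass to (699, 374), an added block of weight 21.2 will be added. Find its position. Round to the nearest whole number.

New total weight: (3.6 + 2.8 + 1.5 + 5.2 + 5.2 + 5.3) + 21.2 = 44.8.
x: target moment 44.8×699 = 31315.2; current 3.6·1090 + 2.8·90 + 1.5·1014 + 5.2·1020 + 5.2·596 + 5.3·1144 = 20163.4; the added block supplies 11151.8, so x = 11151.8/21.2 ≈ 526.03.
y: target moment 44.8×374 = 16755.2; current 3.6·367 + 2.8·394 + 1.5·504 + 5.2·481 + 5.2·504 + 5.3·512 = 11016.0; the added block supplies 5739.2, so y = 5739.2/21.2 ≈ 270.72.

(526, 271)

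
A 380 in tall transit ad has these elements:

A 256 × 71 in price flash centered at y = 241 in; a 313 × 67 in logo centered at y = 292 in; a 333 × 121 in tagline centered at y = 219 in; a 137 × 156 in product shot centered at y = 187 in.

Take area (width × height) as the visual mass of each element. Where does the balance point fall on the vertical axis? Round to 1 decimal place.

y ≈ 231.4

Areas: price flash 256·71 = 18176, logo 313·67 = 20971, tagline 333·121 = 40293, product shot 137·156 = 21372. Total weight = 100812.
y: (18176·241 + 20971·292 + 40293·219 + 21372·187) / 100812 = 23324679 / 100812 ≈ 231.37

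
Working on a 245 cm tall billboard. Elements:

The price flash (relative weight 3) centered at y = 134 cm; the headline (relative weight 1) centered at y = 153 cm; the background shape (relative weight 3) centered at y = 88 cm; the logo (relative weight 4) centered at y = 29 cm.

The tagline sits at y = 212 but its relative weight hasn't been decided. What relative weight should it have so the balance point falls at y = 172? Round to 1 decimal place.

w ≈ 23.9

Fixed elements: Σw = 3 + 1 + 3 + 4 = 11, Σw·y = 3·134 + 1·153 + 3·88 + 4·29 = 935.
Set Σw·y/Σw = 172: (935 + 212w) = 172·(11 + w).
Rearranging, w·(212 − 172) = 172·11 − 935 = 957, so w ≈ 957/40 = 23.93.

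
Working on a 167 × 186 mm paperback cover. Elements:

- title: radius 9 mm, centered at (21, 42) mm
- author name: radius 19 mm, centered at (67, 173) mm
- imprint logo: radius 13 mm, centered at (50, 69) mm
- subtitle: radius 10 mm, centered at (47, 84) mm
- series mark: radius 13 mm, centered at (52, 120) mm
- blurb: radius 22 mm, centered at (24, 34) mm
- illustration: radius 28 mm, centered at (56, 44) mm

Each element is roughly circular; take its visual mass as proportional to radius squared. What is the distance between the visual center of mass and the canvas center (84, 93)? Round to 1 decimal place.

≈ 41.0 mm

r² weights: title 9² = 81, author name 19² = 361, imprint logo 13² = 169, subtitle 10² = 100, series mark 13² = 169, blurb 22² = 484, illustration 28² = 784. Total = 2148.
x: (81·21 + 361·67 + 169·50 + 100·47 + 169·52 + 484·24 + 784·56) / 2148 = 103346 / 2148 ≈ 48.11
y: (81·42 + 361·173 + 169·69 + 100·84 + 169·120 + 484·34 + 784·44) / 2148 = 157148 / 2148 ≈ 73.16
Relative to (84, 93): Δ = (-35.89, -19.84); |Δ| = √(-35.89² + -19.84²) ≈ 41.01.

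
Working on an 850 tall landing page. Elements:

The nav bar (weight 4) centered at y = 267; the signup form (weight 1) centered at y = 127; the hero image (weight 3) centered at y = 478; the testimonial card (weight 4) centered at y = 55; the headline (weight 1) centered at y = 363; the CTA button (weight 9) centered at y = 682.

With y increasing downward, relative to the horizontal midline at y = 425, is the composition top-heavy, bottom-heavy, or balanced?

Total weight = 4 + 1 + 3 + 4 + 1 + 9 = 22.
y: (4·267 + 1·127 + 3·478 + 4·55 + 1·363 + 9·682) / 22 = 9350 / 22 ≈ 425.00
The centroid 425.00 matches the midline at 425, so the layout is balanced.

balanced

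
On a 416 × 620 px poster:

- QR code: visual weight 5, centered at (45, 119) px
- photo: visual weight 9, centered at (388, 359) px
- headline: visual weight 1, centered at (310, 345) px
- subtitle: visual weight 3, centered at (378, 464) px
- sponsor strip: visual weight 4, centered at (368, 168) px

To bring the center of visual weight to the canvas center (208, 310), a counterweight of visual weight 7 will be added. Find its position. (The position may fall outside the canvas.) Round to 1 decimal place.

(-85.9, 393.6)

With the counterweight, Σw becomes 5 + 9 + 1 + 3 + 4 + 7 = 29.
x: need Σw·x = 29·208 = 6032. Existing = 5·45 + 9·388 + 1·310 + 3·378 + 4·368 = 6633. Remainder -601 / 7 ≈ -85.86.
y: need Σw·y = 29·310 = 8990. Existing = 5·119 + 9·359 + 1·345 + 3·464 + 4·168 = 6235. Remainder 2755 / 7 ≈ 393.57.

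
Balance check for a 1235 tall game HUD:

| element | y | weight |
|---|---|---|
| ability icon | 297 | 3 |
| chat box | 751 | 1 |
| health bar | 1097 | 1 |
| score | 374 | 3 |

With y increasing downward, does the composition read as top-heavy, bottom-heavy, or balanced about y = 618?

top-heavy

Total weight = 3 + 1 + 1 + 3 = 8.
Σw·y = 3·297 + 1·751 + 1·1097 + 3·374 = 3861, so ȳ = 3861/8 ≈ 482.62.
Since 482.6 is above (smaller y than) 618, the composition reads top-heavy.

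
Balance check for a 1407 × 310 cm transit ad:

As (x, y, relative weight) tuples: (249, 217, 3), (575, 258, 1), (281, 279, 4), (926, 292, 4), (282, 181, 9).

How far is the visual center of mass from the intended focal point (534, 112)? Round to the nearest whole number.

≈ 168 cm

Weights sum to 3 + 1 + 4 + 4 + 9 = 21.
Σw·x = 3·249 + 1·575 + 4·281 + 4·926 + 9·282 = 8688, so x̄ = 8688/21 ≈ 413.71.
Σw·y = 3·217 + 1·258 + 4·279 + 4·292 + 9·181 = 4822, so ȳ = 4822/21 ≈ 229.62.
From (534, 112): dx = -120.29, dy = 117.62, so the distance is √(dx²+dy²) ≈ 168.23.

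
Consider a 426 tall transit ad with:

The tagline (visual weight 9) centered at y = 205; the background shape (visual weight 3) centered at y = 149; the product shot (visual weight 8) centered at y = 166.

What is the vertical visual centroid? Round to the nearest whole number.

Total weight = 9 + 3 + 8 = 20.
Σw·y = 9·205 + 3·149 + 8·166 = 3620, so ȳ = 3620/20 ≈ 181.00.

y ≈ 181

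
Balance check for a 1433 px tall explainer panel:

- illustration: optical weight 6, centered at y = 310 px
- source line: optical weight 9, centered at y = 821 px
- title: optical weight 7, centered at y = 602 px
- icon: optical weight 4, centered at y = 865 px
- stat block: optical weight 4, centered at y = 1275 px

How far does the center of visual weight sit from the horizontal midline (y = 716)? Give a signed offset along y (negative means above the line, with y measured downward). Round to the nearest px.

Weights sum to 6 + 9 + 7 + 4 + 4 = 30.
y: (6·310 + 9·821 + 7·602 + 4·865 + 4·1275) / 30 = 22023 / 30 ≈ 734.10
Against y = 716, that's 734.10 − 716 = 18.10.

≈ 18 px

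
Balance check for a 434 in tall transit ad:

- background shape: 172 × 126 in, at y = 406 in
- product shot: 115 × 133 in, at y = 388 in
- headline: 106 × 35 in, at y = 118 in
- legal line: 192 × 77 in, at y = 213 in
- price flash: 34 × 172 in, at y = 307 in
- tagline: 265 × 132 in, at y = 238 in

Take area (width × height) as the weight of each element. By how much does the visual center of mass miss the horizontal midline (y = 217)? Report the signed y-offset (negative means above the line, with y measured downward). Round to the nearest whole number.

≈ 78 in

Areas: background shape 172·126 = 21672, product shot 115·133 = 15295, headline 106·35 = 3710, legal line 192·77 = 14784, price flash 34·172 = 5848, tagline 265·132 = 34980. Total weight = 96289.
y: moment 28440640 / weight 96289 ≈ 295.37
Difference: 295.37 − 217 ≈ 78.37.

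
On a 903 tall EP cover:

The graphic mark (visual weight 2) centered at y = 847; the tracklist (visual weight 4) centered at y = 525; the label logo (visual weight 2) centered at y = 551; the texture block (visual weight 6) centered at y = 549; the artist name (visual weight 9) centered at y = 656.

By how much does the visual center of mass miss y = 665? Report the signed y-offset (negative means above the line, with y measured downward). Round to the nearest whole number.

≈ -52

Σw = 2 + 4 + 2 + 6 + 9 = 23.
Σw·y = 2·847 + 4·525 + 2·551 + 6·549 + 9·656 = 14094, so ȳ = 14094/23 ≈ 612.78.
Difference: 612.78 − 665 ≈ -52.22.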